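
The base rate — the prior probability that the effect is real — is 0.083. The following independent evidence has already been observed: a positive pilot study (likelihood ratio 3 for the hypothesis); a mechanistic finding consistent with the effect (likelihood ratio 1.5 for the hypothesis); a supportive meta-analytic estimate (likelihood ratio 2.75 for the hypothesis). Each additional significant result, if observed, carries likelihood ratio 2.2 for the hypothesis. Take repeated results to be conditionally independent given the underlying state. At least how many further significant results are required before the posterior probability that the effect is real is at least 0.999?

Prior odds = 0.083/0.917 = 83/917.
Combined Bayes factor of the evidence already in hand = 3 × 1.5 × 2.75 = 12.375.
Odds after that evidence = (83/917) × 12.375 = 8217/7336.
Target odds = 0.999/0.001 = 999.
Need 2.2ⁿ ≥ 999 ÷ (8217/7336) = 814296/913.
2.2⁸ = 214358881/390625 falls short of 814296/913 but 2.2⁹ ≈1207.27 reaches it, so n = 9.

9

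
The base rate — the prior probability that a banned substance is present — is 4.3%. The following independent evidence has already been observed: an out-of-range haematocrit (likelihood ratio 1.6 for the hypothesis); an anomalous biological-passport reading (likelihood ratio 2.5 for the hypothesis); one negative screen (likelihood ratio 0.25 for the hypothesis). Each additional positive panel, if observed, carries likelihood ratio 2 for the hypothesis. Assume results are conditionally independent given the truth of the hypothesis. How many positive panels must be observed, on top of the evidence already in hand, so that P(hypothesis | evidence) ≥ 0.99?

Prior odds = 0.043/0.957 = 43/957.
Combined Bayes factor of the evidence already in hand = 1.6 × 2.5 × 0.25 = 1.
Odds after that evidence = (43/957) × 1 = 43/957.
Target odds = 0.99/0.01 = 99.
Need 2ⁿ ≥ 99 ÷ (43/957) = 94743/43.
2¹¹ = 2048 falls short of 94743/43 but 2¹² = 4096 reaches it, so n = 12.

12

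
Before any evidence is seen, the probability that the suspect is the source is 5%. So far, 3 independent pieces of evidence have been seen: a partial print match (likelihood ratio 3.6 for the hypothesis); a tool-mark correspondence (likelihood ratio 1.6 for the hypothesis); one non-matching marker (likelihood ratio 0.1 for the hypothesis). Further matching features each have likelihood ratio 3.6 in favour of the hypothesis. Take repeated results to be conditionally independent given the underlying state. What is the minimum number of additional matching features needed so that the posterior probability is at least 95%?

6

Prior odds = 0.05/0.95 = 1/19.
Combined Bayes factor of the evidence already in hand = 3.6 × 1.6 × 0.1 = 0.576.
Odds after that evidence = (1/19) × 0.576 = 72/2375.
Target odds = 0.95/0.05 = 19.
Need 3.6ⁿ ≥ 19 ÷ (72/2375) = 45125/72.
3.6⁵ = 604.66176 falls short of 45125/72 but 3.6⁶ = 34012224/15625 reaches it, so n = 6.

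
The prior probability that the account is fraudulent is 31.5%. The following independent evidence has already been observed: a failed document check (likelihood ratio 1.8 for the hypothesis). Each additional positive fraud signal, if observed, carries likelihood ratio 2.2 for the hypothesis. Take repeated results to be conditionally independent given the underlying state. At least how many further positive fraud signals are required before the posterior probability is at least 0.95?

Prior odds = 0.315/0.685 = 63/137.
Bayes factor of the evidence already in hand = 1.8.
Odds after that evidence = (63/137) × 1.8 = 567/685.
Target odds = 0.95/0.05 = 19.
Need 2.2ⁿ ≥ 19 ÷ (567/685) = 13015/567.
2.2³ = 10.648 falls short of 13015/567 but 2.2⁴ = 23.4256 reaches it, so n = 4.

4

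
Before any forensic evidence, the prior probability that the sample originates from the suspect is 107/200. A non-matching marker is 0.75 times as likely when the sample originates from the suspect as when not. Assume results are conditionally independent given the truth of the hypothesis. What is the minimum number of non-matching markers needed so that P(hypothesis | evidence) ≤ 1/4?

Prior odds = 0.535/0.465 = 107/93.
Likelihood ratio per non-matching marker = 0.75.
Target odds: 0.25 ÷ 0.75 = 1/3.
Require 0.75ⁿ ≤ 1/3 ÷ (107/93) = 31/107.
0.75⁴ = 0.31640625 is still above 31/107 but 0.75⁵ = 243/1024 is at or below it, so n = 5.

5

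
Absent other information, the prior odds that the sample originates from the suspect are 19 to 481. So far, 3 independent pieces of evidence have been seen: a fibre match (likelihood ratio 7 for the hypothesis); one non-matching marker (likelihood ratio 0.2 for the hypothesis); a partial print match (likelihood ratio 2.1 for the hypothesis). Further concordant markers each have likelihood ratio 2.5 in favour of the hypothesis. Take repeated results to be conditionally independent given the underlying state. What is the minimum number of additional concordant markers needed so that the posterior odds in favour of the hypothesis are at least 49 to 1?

Prior odds = 19/481.
Combined Bayes factor of the evidence already in hand = 7 × 0.2 × 2.1 = 2.94.
Odds after that evidence = (19/481) × 2.94 = 2793/24050.
Target odds = 49.
Need 2.5ⁿ ≥ 49 ÷ (2793/24050) = 24050/57.
2.5⁶ = 244.140625 falls short of 24050/57 but 2.5⁷ = 610.3515625 reaches it, so n = 7.

7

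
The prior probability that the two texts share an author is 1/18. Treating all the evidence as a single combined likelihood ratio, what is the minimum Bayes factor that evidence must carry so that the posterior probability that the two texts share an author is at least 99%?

Prior odds = (1/18)/(17/18) = 1/17.
Target odds = 0.99/0.01 = 99.
Required Bayes factor = 99 ÷ (1/17) = 1683.

1683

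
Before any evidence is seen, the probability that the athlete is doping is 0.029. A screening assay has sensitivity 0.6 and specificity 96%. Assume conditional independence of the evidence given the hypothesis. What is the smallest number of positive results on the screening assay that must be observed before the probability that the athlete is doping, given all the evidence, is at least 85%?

Prior odds = 0.029/0.971 = 29/971.
False-positive rate = 1 − 0.96 = 0.04; likelihood ratio of a positive = 0.6/0.04 = 15.
Target odds: 0.85 ÷ 0.15 = 17/3.
Require 15ⁿ ≥ 17/3 ÷ (29/971) = 16507/87.
15¹ = 15 falls short of 16507/87 but 15² = 225 reaches it, so n = 2.

2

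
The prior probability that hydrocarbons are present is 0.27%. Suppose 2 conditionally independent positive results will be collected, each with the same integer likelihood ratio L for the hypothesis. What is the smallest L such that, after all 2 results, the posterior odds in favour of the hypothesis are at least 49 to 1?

Prior odds = 0.0027/0.9973 = 27/9973.
Target odds = 49.
Need L² ≥ 49 ÷ (27/9973) = 488677/27.
134² = 17956 < 488677/27 ≤ 18225 = 135², so L = 135.

135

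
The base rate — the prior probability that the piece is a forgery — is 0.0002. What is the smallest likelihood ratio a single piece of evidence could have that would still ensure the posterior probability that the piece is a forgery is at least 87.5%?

Prior odds = 0.0002/0.9998 = 1/4999.
Target odds = 0.875/0.125 = 7.
Required Bayes factor = 7 ÷ (1/4999) = 34993.

34993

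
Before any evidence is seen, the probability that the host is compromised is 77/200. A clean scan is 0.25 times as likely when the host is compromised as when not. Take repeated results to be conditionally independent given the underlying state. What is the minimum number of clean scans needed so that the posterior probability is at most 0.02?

Prior odds: 0.385 ÷ 0.615 = 77/123.
Likelihood ratio per clean scan = 0.25.
Target posterior odds = 0.02/0.98 = 1/49.
Require 0.25ⁿ ≤ 1/49 ÷ (77/123) = 123/3773.
0.25² = 0.0625 is still above 123/3773 but 0.25³ = 0.015625 is at or below it, so n = 3.

3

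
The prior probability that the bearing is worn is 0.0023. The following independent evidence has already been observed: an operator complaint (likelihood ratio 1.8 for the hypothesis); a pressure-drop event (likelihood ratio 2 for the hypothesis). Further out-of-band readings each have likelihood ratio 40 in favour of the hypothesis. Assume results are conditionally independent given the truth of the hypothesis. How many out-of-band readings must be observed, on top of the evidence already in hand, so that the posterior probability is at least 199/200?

Prior odds = 0.0023/0.9977 = 23/9977.
Combined Bayes factor of the evidence already in hand = 1.8 × 2 = 3.6.
Odds after that evidence = (23/9977) × 3.6 = 414/49885.
Target odds = 0.995/0.005 = 199.
Need 40ⁿ ≥ 199 ÷ (414/49885) = 9927115/414.
40² = 1600 falls short of 9927115/414 but 40³ = 64000 reaches it, so n = 3.

3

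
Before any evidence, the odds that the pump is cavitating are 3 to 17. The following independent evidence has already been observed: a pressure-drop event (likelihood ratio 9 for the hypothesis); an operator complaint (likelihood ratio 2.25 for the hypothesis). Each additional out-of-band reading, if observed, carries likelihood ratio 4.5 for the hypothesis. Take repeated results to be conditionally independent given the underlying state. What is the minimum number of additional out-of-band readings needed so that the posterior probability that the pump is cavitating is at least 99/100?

Prior odds = 3/17.
Combined Bayes factor of the evidence already in hand = 9 × 2.25 = 20.25.
Odds after that evidence = (3/17) × 20.25 = 243/68.
Target odds = 0.99/0.01 = 99.
Need 4.5ⁿ ≥ 99 ÷ (243/68) = 748/27.
4.5² = 20.25 falls short of 748/27 but 4.5³ = 91.125 reaches it, so n = 3.

3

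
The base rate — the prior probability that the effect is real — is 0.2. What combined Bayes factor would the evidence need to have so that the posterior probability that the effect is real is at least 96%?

96

Prior odds = 0.2/0.8 = 0.25.
Target odds = 0.96/0.04 = 24.
Required Bayes factor = 24 ÷ 0.25 = 96.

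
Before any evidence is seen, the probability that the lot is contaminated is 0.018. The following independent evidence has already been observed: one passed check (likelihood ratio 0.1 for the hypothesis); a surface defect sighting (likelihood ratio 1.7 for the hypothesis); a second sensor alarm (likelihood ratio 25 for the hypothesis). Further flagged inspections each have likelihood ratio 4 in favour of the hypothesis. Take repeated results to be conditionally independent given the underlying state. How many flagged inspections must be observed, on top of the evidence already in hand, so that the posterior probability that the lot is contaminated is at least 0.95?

Prior odds = 0.018/0.982 = 9/491.
Combined Bayes factor of the evidence already in hand = 0.1 × 1.7 × 25 = 4.25.
Odds after that evidence = (9/491) × 4.25 = 153/1964.
Target odds = 0.95/0.05 = 19.
Need 4ⁿ ≥ 19 ÷ (153/1964) = 37316/153.
4³ = 64 falls short of 37316/153 but 4⁴ = 256 reaches it, so n = 4.

4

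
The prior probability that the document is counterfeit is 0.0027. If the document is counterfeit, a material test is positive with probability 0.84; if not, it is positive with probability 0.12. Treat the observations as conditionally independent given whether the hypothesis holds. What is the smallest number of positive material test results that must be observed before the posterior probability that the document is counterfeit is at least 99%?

Prior odds: 0.0027 ÷ 0.9973 = 27/9973.
Likelihood ratio of a positive = 0.84/0.12 = 7.
Target posterior odds = 0.99/0.01 = 99.
Require 7ⁿ ≥ 99 ÷ (27/9973) = 109703/3.
7⁵ = 16807 falls short of 109703/3 but 7⁶ = 117649 reaches it, so n = 6.

6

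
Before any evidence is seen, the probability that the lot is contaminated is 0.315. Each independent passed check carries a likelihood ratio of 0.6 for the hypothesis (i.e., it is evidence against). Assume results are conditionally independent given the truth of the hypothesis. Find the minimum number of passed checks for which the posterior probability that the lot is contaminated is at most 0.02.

Prior odds: 0.315 ÷ 0.685 = 63/137.
Likelihood ratio per passed check = 0.6.
Target posterior odds = 0.02/0.98 = 1/49.
Require 0.6ⁿ ≤ 1/49 ÷ (63/137) = 137/3087.
0.6⁶ = 729/15625 is still above 137/3087 but 0.6⁷ = 2187/78125 is at or below it, so n = 7.

7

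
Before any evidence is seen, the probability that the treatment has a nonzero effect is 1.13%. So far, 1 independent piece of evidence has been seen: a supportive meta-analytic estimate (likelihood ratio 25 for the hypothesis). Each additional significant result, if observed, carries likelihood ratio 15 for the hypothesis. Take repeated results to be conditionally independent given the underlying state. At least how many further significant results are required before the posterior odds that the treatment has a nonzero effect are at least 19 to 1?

Prior odds = 0.0113/0.9887 = 113/9887.
Bayes factor of the evidence already in hand = 25.
Odds after that evidence = (113/9887) × 25 = 2825/9887.
Target odds = 19.
Need 15ⁿ ≥ 19 ÷ (2825/9887) = 187853/2825.
15¹ = 15 falls short of 187853/2825 but 15² = 225 reaches it, so n = 2.

2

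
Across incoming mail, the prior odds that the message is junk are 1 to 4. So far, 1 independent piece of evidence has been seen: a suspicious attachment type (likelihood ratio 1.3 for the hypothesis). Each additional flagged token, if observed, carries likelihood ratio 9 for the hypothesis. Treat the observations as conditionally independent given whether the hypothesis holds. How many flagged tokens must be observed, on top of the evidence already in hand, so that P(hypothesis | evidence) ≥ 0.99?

3

Prior odds = 0.25.
Bayes factor of the evidence already in hand = 1.3.
Odds after that evidence = 0.25 × 1.3 = 0.325.
Target odds = 0.99/0.01 = 99.
Need 9ⁿ ≥ 99 ÷ 0.325 = 3960/13.
9² = 81 falls short of 3960/13 but 9³ = 729 reaches it, so n = 3.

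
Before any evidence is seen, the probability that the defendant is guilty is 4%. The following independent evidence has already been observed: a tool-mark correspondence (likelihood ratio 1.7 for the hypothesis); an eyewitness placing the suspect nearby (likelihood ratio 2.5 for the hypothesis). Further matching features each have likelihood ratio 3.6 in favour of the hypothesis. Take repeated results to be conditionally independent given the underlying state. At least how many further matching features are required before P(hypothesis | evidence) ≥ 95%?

4

Prior odds = 0.04/0.96 = 1/24.
Combined Bayes factor of the evidence already in hand = 1.7 × 2.5 = 4.25.
Odds after that evidence = (1/24) × 4.25 = 17/96.
Target odds = 0.95/0.05 = 19.
Need 3.6ⁿ ≥ 19 ÷ (17/96) = 1824/17.
3.6³ = 46.656 falls short of 1824/17 but 3.6⁴ = 167.9616 reaches it, so n = 4.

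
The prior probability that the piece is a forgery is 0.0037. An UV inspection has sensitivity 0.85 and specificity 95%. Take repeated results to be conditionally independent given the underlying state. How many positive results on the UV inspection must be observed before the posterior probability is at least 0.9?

Prior odds: 0.0037 ÷ 0.9963 = 37/9963.
False-positive rate = 1 − 0.95 = 0.05; likelihood ratio of a positive = 0.85/0.05 = 17.
Target odds: 0.9 ÷ 0.1 = 9.
Require 17ⁿ ≥ 9 ÷ (37/9963) = 89667/37.
17² = 289 falls short of 89667/37 but 17³ = 4913 reaches it, so n = 3.

3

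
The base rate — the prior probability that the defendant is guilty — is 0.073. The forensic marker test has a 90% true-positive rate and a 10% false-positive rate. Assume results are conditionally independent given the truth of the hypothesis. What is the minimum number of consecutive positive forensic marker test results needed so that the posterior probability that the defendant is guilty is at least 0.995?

Prior odds: 0.073 ÷ 0.927 = 73/927.
Likelihood ratio of a positive result = 0.9/0.1 = 9.
Target odds: 0.995 ÷ 0.005 = 199.
Need (73/927) × 9ⁿ ≥ 199, i.e. 9ⁿ ≥ 184473/73.
9³ = 729 falls short of 184473/73 but 9⁴ = 6561 reaches it, so n = 4.

4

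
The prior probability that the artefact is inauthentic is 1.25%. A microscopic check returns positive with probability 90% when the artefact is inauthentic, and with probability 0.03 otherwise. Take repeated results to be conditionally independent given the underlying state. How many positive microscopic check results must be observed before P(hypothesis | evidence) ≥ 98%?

Prior odds: 0.0125 ÷ 0.9875 = 1/79.
Likelihood ratio of a positive result = 0.9/0.03 = 30.
Target odds: 0.98 ÷ 0.02 = 49.
Need (1/79) × 30ⁿ ≥ 49, i.e. 30ⁿ ≥ 3871.
30² = 900 falls short of 3871 but 30³ = 27000 reaches it, so n = 3.

3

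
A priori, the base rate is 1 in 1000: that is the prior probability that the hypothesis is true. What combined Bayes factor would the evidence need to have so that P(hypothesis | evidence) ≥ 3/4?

Prior odds = 0.001/0.999 = 1/999.
Target odds = 0.75/0.25 = 3.
Required Bayes factor = 3 ÷ (1/999) = 2997.

2997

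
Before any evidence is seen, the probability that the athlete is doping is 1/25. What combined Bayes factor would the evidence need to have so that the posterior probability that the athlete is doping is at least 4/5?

96

Prior odds = 0.04/0.96 = 1/24.
Target odds = 0.8/0.2 = 4.
Required Bayes factor = 4 ÷ (1/24) = 96.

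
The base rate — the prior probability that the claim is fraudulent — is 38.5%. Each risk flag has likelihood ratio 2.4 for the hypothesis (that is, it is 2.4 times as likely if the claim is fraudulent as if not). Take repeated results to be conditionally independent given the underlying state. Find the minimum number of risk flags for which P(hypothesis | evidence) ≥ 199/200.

7

Prior odds = 0.385/0.615 = 77/123.
Likelihood ratio per risk flag = 2.4.
Target posterior odds = 0.995/0.005 = 199.
Require 2.4ⁿ ≥ 199 ÷ (77/123) = 24477/77.
2.4⁶ = 2985984/15625 falls short of 24477/77 but 2.4⁷ = 35831808/78125 reaches it, so n = 7.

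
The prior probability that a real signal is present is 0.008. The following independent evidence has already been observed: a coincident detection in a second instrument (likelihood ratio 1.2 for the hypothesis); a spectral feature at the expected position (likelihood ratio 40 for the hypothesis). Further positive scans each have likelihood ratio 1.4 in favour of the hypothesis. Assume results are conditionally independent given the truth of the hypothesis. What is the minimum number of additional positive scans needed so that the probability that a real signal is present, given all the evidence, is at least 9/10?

Prior odds = 0.008/0.992 = 1/124.
Combined Bayes factor of the evidence already in hand = 1.2 × 40 = 48.
Odds after that evidence = (1/124) × 48 = 12/31.
Target odds = 0.9/0.1 = 9.
Need 1.4ⁿ ≥ 9 ÷ (12/31) = 23.25.
1.4⁹ = 40353607/1953125 falls short of 23.25 but 1.4¹⁰ = 282475249/9765625 reaches it, so n = 10.

10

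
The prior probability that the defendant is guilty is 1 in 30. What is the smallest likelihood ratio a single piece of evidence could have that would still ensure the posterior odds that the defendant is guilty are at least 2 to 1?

Prior odds = (1/30)/(29/30) = 1/29.
Target odds = 2.
Required Bayes factor = 2 ÷ (1/29) = 58.

58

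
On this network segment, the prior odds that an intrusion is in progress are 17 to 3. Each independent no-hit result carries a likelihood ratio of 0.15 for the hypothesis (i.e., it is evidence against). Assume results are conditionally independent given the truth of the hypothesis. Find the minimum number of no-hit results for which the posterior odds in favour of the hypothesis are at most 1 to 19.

3

Prior odds = 17/3.
Likelihood ratio per no-hit result = 0.15.
Target odds = 1/19.
Need (17/3) × 0.15ⁿ ≤ 1/19, i.e. 0.15ⁿ ≤ 3/323.
0.15² = 0.0225 is still above 3/323 but 0.15³ = 0.003375 is at or below it, so n = 3.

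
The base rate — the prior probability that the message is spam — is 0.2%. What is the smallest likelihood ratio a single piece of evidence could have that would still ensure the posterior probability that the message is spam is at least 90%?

Prior odds = 0.002/0.998 = 1/499.
Target odds = 0.9/0.1 = 9.
Required Bayes factor = 9 ÷ (1/499) = 4491.

4491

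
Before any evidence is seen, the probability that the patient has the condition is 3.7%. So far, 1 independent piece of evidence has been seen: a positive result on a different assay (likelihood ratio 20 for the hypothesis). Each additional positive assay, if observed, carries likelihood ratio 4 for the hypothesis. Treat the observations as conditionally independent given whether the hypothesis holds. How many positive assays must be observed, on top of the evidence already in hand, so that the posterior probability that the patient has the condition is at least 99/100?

4

Prior odds = 0.037/0.963 = 37/963.
Bayes factor of the evidence already in hand = 20.
Odds after that evidence = (37/963) × 20 = 740/963.
Target odds = 0.99/0.01 = 99.
Need 4ⁿ ≥ 99 ÷ (740/963) = 95337/740.
4³ = 64 falls short of 95337/740 but 4⁴ = 256 reaches it, so n = 4.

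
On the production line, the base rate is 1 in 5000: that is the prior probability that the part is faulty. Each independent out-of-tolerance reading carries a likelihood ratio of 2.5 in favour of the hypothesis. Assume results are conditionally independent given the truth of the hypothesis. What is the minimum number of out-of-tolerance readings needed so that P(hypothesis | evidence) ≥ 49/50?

Prior odds: 0.0002 ÷ 0.9998 = 1/4999.
Likelihood ratio per out-of-tolerance reading = 2.5.
Target posterior odds = 0.98/0.02 = 49.
Need (1/4999) × 2.5ⁿ ≥ 49, i.e. 2.5ⁿ ≥ 244951.
2.5¹³ ≈149012 falls short of 244951 but 2.5¹⁴ ≈372529 reaches it, so n = 14.

14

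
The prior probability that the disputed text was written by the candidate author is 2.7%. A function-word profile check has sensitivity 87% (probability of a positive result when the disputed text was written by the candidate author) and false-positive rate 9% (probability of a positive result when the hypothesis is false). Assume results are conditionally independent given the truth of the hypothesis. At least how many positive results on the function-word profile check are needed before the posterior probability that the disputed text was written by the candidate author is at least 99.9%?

5

Prior odds = 0.027/0.973 = 27/973.
Likelihood ratio of a positive result = 0.87/0.09 = 29/3.
Target posterior odds = 0.999/0.001 = 999.
Require (29/3)ⁿ ≥ 999 ÷ (27/973) = 36001.
(29/3)⁴ = 707281/81 falls short of 36001 but (29/3)⁵ = 20511149/243 reaches it, so n = 5.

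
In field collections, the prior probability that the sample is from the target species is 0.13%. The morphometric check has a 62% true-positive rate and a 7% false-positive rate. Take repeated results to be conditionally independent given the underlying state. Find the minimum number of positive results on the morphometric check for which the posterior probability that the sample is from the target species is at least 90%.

5

Prior odds: 0.0013 ÷ 0.9987 = 13/9987.
Likelihood ratio of a positive result = 0.62/0.07 = 62/7.
Target odds: 0.9 ÷ 0.1 = 9.
Need (13/9987) × (62/7)ⁿ ≥ 9, i.e. (62/7)ⁿ ≥ 89883/13.
(62/7)⁴ = 14776336/2401 falls short of 89883/13 but (62/7)⁵ = 916132832/16807 reaches it, so n = 5.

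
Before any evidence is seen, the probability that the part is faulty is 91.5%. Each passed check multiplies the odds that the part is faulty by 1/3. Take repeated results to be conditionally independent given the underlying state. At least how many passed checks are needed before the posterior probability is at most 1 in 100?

7

Prior odds = 0.915/0.085 = 183/17.
Likelihood ratio per passed check = 1/3.
Target posterior odds = 0.01/0.99 = 1/99.
Need (183/17) × (1/3)ⁿ ≤ 1/99, i.e. (1/3)ⁿ ≤ 17/18117.
(1/3)⁶ = 1/729 is still above 17/18117 but (1/3)⁷ = 1/2187 is at or below it, so n = 7.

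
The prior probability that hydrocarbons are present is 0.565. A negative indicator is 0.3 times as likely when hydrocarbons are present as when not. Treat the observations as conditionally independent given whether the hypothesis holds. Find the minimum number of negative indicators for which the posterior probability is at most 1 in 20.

Prior odds: 0.565 ÷ 0.435 = 113/87.
Likelihood ratio per negative indicator = 0.3.
Target odds: 0.05 ÷ 0.95 = 1/19.
Need (113/87) × 0.3ⁿ ≤ 1/19, i.e. 0.3ⁿ ≤ 87/2147.
0.3² = 0.09 is still above 87/2147 but 0.3³ = 0.027 is at or below it, so n = 3.

3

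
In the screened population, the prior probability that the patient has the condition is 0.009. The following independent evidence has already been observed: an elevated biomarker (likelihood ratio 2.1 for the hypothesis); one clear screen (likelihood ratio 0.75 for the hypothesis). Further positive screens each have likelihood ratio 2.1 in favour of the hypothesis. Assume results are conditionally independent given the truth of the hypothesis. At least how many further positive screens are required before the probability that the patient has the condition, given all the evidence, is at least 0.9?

9

Prior odds = 0.009/0.991 = 9/991.
Combined Bayes factor of the evidence already in hand = 2.1 × 0.75 = 1.575.
Odds after that evidence = (9/991) × 1.575 = 567/39640.
Target odds = 0.9/0.1 = 9.
Need 2.1ⁿ ≥ 9 ÷ (567/39640) = 39640/63.
2.1⁸ ≈378.229 falls short of 39640/63 but 2.1⁹ ≈794.28 reaches it, so n = 9.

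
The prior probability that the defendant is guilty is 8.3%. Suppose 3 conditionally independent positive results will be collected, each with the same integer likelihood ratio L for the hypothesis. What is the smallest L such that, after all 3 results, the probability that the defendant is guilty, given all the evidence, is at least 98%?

9

Prior odds = 0.083/0.917 = 83/917.
Target odds = 0.98/0.02 = 49.
Need L³ ≥ 49 ÷ (83/917) = 44933/83.
8³ = 512 < 44933/83 ≤ 729 = 9³, so L = 9.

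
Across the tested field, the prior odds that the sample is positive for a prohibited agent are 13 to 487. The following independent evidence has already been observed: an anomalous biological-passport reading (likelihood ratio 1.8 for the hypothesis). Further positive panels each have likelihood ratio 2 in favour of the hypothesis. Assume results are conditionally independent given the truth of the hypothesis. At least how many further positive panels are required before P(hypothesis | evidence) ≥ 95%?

9

Prior odds = 13/487.
Bayes factor of the evidence already in hand = 1.8.
Odds after that evidence = (13/487) × 1.8 = 117/2435.
Target odds = 0.95/0.05 = 19.
Need 2ⁿ ≥ 19 ÷ (117/2435) = 46265/117.
2⁸ = 256 falls short of 46265/117 but 2⁹ = 512 reaches it, so n = 9.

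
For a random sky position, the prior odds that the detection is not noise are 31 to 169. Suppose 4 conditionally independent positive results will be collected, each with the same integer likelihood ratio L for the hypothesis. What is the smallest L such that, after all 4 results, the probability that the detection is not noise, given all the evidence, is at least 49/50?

Prior odds = 31/169.
Target odds = 0.98/0.02 = 49.
Need L⁴ ≥ 49 ÷ (31/169) = 8281/31.
4⁴ = 256 < 8281/31 ≤ 625 = 5⁴, so L = 5.

5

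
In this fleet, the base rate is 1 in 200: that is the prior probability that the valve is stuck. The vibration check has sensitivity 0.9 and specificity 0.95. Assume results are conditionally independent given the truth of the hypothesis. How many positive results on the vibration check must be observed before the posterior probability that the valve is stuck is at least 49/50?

Prior odds: 0.005 ÷ 0.995 = 1/199.
False-positive rate = 1 − 0.95 = 0.05; likelihood ratio of a positive = 0.9/0.05 = 18.
Target posterior odds = 0.98/0.02 = 49.
Require 18ⁿ ≥ 49 ÷ (1/199) = 9751.
18³ = 5832 falls short of 9751 but 18⁴ = 104976 reaches it, so n = 4.

4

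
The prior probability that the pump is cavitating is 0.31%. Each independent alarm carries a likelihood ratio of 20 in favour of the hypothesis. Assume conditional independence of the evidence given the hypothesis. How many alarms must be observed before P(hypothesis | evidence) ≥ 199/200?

4

Prior odds: 0.0031 ÷ 0.9969 = 31/9969.
Likelihood ratio per alarm = 20.
Target posterior odds = 0.995/0.005 = 199.
Require 20ⁿ ≥ 199 ÷ (31/9969) = 1983831/31.
20³ = 8000 falls short of 1983831/31 but 20⁴ = 160000 reaches it, so n = 4.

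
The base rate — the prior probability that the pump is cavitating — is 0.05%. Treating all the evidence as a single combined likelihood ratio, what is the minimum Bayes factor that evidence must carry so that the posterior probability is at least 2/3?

3998

Prior odds = 0.0005/0.9995 = 1/1999.
Target odds = (2/3)/(1/3) = 2.
Required Bayes factor = 2 ÷ (1/1999) = 3998.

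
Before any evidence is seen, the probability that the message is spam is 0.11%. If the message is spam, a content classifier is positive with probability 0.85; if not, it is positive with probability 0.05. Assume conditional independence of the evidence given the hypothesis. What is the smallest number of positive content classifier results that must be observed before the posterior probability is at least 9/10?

4

Prior odds: 0.0011 ÷ 0.9989 = 11/9989.
Likelihood ratio of a positive = 0.85/0.05 = 17.
Target odds: 0.9 ÷ 0.1 = 9.
Need (11/9989) × 17ⁿ ≥ 9, i.e. 17ⁿ ≥ 89901/11.
17³ = 4913 falls short of 89901/11 but 17⁴ = 83521 reaches it, so n = 4.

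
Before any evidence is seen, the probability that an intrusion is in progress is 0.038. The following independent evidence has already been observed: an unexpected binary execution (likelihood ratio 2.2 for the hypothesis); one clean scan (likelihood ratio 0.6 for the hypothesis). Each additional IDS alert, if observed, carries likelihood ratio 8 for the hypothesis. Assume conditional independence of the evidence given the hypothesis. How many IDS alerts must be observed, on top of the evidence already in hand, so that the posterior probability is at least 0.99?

Prior odds = 0.038/0.962 = 19/481.
Combined Bayes factor of the evidence already in hand = 2.2 × 0.6 = 1.32.
Odds after that evidence = (19/481) × 1.32 = 627/12025.
Target odds = 0.99/0.01 = 99.
Need 8ⁿ ≥ 99 ÷ (627/12025) = 36075/19.
8³ = 512 falls short of 36075/19 but 8⁴ = 4096 reaches it, so n = 4.

4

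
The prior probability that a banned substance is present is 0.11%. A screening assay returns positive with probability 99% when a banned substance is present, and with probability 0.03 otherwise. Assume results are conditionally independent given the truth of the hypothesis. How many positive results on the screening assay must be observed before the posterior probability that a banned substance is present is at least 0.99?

4

Prior odds: 0.0011 ÷ 0.9989 = 11/9989.
Likelihood ratio of a positive result = 0.99/0.03 = 33.
Target posterior odds = 0.99/0.01 = 99.
Need (11/9989) × 33ⁿ ≥ 99, i.e. 33ⁿ ≥ 89901.
33³ = 35937 falls short of 89901 but 33⁴ = 1185921 reaches it, so n = 4.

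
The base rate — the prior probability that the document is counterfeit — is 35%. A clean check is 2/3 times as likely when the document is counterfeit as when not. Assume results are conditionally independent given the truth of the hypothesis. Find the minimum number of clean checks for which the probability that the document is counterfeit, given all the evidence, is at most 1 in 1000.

16

Prior odds = 0.35/0.65 = 7/13.
Likelihood ratio per clean check = 2/3.
Target odds: 0.001 ÷ 0.999 = 1/999.
Require (2/3)ⁿ ≤ 1/999 ÷ (7/13) = 13/6993.
(2/3)¹⁵ = 32768/14348907 is still above 13/6993 but (2/3)¹⁶ = 65536/43046721 is at or below it, so n = 16.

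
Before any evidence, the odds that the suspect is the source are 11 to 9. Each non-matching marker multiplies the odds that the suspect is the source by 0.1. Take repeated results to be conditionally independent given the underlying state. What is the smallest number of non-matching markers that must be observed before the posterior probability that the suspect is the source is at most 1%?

3

Prior odds = 11/9.
Likelihood ratio per non-matching marker = 0.1.
Target odds: 0.01 ÷ 0.99 = 1/99.
Require 0.1ⁿ ≤ 1/99 ÷ (11/9) = 1/121.
0.1² = 0.01 is still above 1/121 but 0.1³ = 0.001 is at or below it, so n = 3.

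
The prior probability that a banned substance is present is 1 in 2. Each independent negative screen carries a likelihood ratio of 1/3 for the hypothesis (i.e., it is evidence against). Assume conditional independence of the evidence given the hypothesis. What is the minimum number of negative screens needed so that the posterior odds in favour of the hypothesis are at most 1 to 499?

Prior odds = 0.5/0.5 = 1.
Likelihood ratio per negative screen = 1/3.
Target odds = 1/499.
Need 1 × (1/3)ⁿ ≤ 1/499, i.e. (1/3)ⁿ ≤ 1/499.
(1/3)⁵ = 1/243 is still above 1/499 but (1/3)⁶ = 1/729 is at or below it, so n = 6.

6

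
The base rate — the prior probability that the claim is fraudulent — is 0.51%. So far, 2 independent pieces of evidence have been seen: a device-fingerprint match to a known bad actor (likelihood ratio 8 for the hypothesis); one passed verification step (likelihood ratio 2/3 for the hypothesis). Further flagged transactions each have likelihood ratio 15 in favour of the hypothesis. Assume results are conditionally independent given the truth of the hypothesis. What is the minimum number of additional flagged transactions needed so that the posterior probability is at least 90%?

3

Prior odds = 0.0051/0.9949 = 51/9949.
Combined Bayes factor of the evidence already in hand = 8 × (2/3) = 16/3.
Odds after that evidence = (51/9949) × 16/3 = 272/9949.
Target odds = 0.9/0.1 = 9.
Need 15ⁿ ≥ 9 ÷ (272/9949) = 89541/272.
15² = 225 falls short of 89541/272 but 15³ = 3375 reaches it, so n = 3.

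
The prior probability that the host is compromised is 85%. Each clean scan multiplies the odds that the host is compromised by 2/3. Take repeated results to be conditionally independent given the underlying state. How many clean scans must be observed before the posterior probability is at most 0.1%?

Prior odds = 0.85/0.15 = 17/3.
Likelihood ratio per clean scan = 2/3.
Target odds: 0.001 ÷ 0.999 = 1/999.
Require (2/3)ⁿ ≤ 1/999 ÷ (17/3) = 1/5661.
(2/3)²¹ ≈0.000200486 is still above 1/5661 but (2/3)²² ≈0.000133657 is at or below it, so n = 22.

22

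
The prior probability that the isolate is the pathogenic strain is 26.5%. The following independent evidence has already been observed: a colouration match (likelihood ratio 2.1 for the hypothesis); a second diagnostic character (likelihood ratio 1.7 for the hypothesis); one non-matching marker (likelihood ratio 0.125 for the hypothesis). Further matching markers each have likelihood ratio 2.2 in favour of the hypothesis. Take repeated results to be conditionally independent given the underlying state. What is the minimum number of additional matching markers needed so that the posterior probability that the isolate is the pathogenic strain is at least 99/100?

9

Prior odds = 0.265/0.735 = 53/147.
Combined Bayes factor of the evidence already in hand = 2.1 × 1.7 × 0.125 = 0.44625.
Odds after that evidence = (53/147) × 0.44625 = 901/5600.
Target odds = 0.99/0.01 = 99.
Need 2.2ⁿ ≥ 99 ÷ (901/5600) = 554400/901.
2.2⁸ = 214358881/390625 falls short of 554400/901 but 2.2⁹ ≈1207.27 reaches it, so n = 9.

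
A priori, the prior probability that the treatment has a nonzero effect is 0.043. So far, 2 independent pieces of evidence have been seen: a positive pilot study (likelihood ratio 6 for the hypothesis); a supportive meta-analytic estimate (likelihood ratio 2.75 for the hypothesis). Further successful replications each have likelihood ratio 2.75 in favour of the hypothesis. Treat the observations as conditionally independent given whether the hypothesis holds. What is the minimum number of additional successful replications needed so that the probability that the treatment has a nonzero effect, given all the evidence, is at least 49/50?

5

Prior odds = 0.043/0.957 = 43/957.
Combined Bayes factor of the evidence already in hand = 6 × 2.75 = 16.5.
Odds after that evidence = (43/957) × 16.5 = 43/58.
Target odds = 0.98/0.02 = 49.
Need 2.75ⁿ ≥ 49 ÷ (43/58) = 2842/43.
2.75⁴ = 57.19140625 falls short of 2842/43 but 2.75⁵ = 161051/1024 reaches it, so n = 5.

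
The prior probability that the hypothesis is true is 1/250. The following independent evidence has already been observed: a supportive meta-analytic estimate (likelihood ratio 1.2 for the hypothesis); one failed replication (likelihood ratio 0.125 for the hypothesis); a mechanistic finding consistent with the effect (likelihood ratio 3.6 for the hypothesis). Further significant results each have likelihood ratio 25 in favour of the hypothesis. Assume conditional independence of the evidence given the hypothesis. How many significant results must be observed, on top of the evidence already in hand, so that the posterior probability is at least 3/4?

Prior odds = 0.004/0.996 = 1/249.
Combined Bayes factor of the evidence already in hand = 1.2 × 0.125 × 3.6 = 0.54.
Odds after that evidence = (1/249) × 0.54 = 9/4150.
Target odds = 0.75/0.25 = 3.
Need 25ⁿ ≥ 3 ÷ (9/4150) = 4150/3.
25² = 625 falls short of 4150/3 but 25³ = 15625 reaches it, so n = 3.

3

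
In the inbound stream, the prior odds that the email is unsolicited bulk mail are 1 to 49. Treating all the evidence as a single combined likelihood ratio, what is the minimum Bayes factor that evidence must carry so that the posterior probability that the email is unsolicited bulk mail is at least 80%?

Prior odds = 1/49.
Target odds = 0.8/0.2 = 4.
Required Bayes factor = 4 ÷ (1/49) = 196.

196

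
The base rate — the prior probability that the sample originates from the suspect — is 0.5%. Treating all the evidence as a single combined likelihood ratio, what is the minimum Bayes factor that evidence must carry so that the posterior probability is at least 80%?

796

Prior odds = 0.005/0.995 = 1/199.
Target odds = 0.8/0.2 = 4.
Required Bayes factor = 4 ÷ (1/199) = 796.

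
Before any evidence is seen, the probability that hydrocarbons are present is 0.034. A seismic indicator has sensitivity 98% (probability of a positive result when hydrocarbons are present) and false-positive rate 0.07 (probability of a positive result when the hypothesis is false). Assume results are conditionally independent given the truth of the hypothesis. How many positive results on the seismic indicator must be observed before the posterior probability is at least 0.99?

Prior odds: 0.034 ÷ 0.966 = 17/483.
Likelihood ratio of a positive result = 0.98/0.07 = 14.
Target odds: 0.99 ÷ 0.01 = 99.
Need (17/483) × 14ⁿ ≥ 99, i.e. 14ⁿ ≥ 47817/17.
14³ = 2744 falls short of 47817/17 but 14⁴ = 38416 reaches it, so n = 4.

4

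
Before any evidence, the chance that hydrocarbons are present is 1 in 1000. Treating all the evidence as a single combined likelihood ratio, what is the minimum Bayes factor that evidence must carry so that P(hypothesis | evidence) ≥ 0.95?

18981

Prior odds = 0.001/0.999 = 1/999.
Target odds = 0.95/0.05 = 19.
Required Bayes factor = 19 ÷ (1/999) = 18981.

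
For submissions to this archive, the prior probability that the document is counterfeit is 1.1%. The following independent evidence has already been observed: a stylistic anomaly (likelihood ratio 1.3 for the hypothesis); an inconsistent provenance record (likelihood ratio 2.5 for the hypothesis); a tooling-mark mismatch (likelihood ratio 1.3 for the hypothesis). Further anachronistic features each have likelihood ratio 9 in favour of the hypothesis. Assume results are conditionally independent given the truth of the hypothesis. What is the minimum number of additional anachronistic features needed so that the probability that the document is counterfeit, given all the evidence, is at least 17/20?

Prior odds = 0.011/0.989 = 11/989.
Combined Bayes factor of the evidence already in hand = 1.3 × 2.5 × 1.3 = 4.225.
Odds after that evidence = (11/989) × 4.225 = 1859/39560.
Target odds = 0.85/0.15 = 17/3.
Need 9ⁿ ≥ 17/3 ÷ (1859/39560) = 672520/5577.
9² = 81 falls short of 672520/5577 but 9³ = 729 reaches it, so n = 3.

3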